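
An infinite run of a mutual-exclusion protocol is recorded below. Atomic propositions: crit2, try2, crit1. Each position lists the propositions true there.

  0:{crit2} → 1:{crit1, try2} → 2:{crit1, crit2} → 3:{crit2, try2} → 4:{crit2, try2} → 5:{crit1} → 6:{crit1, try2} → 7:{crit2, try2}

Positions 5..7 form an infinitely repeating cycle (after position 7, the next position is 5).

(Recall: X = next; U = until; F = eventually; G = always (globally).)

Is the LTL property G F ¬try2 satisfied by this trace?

Holds

F ¬try2 holds at every position 0..7, and those are all positions ever visited, so G F ¬try2 holds.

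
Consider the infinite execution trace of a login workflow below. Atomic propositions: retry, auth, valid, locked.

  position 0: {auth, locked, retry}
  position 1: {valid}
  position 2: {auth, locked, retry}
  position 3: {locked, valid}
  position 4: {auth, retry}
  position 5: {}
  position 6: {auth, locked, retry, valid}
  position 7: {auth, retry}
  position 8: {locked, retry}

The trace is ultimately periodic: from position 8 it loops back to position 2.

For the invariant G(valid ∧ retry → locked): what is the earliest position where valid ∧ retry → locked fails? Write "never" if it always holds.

valid ∧ retry → locked holds at every position 0..8, and those are all the positions the trace ever visits, so the invariant G(valid ∧ retry → locked) is never violated.

never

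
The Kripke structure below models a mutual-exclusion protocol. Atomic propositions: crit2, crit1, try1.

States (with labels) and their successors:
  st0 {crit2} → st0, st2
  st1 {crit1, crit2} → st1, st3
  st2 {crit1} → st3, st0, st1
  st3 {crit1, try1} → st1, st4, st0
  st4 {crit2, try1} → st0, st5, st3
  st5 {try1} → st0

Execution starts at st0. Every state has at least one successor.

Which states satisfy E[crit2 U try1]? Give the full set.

States satisfying crit2: {st0, st1, st4}.
States satisfying try1: {st3, st4, st5}.
States satisfying E[crit2 U try1]: {st1, st3, st4, st5}.

{st1, st3, st4, st5}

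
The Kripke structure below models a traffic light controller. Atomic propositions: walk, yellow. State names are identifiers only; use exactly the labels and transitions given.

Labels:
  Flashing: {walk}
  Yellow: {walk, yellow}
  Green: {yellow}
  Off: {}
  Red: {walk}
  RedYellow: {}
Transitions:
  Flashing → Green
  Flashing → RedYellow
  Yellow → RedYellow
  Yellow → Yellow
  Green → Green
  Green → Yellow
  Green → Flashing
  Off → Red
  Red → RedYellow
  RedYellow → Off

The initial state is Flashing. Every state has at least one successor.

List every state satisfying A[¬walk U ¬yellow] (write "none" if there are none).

States satisfying ¬walk: {Green, Off, RedYellow}.
States satisfying ¬yellow: {Flashing, Off, Red, RedYellow}.
States satisfying A[¬walk U ¬yellow]: {Flashing, Off, Red, RedYellow}.

{Flashing, Off, Red, RedYellow}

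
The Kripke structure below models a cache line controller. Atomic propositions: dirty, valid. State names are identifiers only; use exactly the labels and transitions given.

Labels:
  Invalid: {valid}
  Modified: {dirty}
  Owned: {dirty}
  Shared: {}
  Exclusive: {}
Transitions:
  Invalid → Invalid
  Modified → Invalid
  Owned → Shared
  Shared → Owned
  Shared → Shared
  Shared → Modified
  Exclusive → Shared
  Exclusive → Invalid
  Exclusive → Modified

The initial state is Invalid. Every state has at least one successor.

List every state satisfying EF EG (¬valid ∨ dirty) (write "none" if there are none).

{Owned, Shared, Exclusive}

States satisfying EG (¬valid ∨ dirty): {Owned, Shared, Exclusive}.
States satisfying EF EG (¬valid ∨ dirty): {Owned, Shared, Exclusive}.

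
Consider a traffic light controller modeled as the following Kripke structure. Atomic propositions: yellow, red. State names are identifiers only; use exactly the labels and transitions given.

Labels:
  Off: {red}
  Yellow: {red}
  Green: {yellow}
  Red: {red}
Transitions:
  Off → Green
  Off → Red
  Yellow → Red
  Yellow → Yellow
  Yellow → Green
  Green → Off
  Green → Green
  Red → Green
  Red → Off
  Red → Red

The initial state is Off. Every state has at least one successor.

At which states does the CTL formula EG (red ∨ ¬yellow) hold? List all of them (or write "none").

States satisfying red ∨ ¬yellow: {Off, Yellow, Red}.
States satisfying EG (red ∨ ¬yellow): {Off, Yellow, Red}.

{Off, Yellow, Red}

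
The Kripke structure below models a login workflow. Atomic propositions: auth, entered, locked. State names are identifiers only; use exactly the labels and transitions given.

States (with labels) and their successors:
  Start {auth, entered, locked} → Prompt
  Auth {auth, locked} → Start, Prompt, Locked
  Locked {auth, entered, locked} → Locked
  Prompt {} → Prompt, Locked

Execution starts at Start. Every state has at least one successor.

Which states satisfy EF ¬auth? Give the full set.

{Start, Auth, Prompt}

States satisfying ¬auth: {Prompt}.
States satisfying EF ¬auth: {Start, Auth, Prompt}.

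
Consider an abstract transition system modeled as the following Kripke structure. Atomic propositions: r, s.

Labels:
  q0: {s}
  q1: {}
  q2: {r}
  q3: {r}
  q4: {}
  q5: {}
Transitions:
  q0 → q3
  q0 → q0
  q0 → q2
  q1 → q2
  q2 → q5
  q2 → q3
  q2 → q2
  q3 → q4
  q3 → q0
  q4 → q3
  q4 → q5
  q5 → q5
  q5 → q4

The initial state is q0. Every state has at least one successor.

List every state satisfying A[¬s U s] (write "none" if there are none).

States satisfying ¬s: {q1, q2, q3, q4, q5}.
States satisfying s: {q0}.
States satisfying A[¬s U s]: {q0}.

{q0}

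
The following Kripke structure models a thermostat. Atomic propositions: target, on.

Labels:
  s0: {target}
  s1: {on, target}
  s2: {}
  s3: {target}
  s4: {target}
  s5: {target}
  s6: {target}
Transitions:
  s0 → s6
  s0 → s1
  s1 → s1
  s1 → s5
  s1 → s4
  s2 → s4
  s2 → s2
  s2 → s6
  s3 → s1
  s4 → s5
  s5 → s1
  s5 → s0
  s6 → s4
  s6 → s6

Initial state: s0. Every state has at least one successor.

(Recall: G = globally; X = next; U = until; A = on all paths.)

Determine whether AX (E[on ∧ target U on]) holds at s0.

States satisfying E[on ∧ target U on]: {s1}.
States satisfying AX (E[on ∧ target U on]): {s3}.
s0 ∉ Sat(AX (E[on ∧ target U on])).

Violated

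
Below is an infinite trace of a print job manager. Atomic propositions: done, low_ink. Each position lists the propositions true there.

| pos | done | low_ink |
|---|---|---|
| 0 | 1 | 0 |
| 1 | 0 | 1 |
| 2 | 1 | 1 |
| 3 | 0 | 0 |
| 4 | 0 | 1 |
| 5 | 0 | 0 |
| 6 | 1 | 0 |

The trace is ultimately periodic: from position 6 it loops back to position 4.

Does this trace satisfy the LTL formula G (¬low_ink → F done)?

Satisfied

¬low_ink → F done holds at every position 0..6, and those are all positions ever visited, so G (¬low_ink → F done) holds.
Positions where ¬low_ink holds: 0, 3, 5, 6.
Check F done at each: 0→ok, 3→ok, 5→ok, 6→ok.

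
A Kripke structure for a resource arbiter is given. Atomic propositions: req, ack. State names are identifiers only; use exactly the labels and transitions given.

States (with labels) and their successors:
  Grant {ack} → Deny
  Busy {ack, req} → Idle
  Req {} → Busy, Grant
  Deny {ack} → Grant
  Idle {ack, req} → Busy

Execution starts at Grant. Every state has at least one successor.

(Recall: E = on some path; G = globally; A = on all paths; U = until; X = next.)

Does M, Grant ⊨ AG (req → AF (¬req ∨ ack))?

States satisfying req → AF (¬req ∨ ack): {Grant, Busy, Req, Deny, Idle}.
States satisfying AG (req → AF (¬req ∨ ack)): {Grant, Busy, Req, Deny, Idle}.
Every state reachable from Grant satisfies req → AF (¬req ∨ ack).
Grant ∈ Sat(AG (req → AF (¬req ∨ ack))).

Satisfied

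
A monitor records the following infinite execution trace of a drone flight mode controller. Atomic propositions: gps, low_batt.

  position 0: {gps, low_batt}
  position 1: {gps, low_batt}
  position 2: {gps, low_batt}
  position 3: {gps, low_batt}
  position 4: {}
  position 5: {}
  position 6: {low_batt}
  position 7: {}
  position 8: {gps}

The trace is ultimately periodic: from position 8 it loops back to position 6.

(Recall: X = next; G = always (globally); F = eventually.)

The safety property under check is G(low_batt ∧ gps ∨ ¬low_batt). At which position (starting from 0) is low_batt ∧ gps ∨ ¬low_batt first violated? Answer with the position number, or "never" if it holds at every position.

Check low_batt ∧ gps ∨ ¬low_batt at each position in order: 0 ✓, 1 ✓, 2 ✓, 3 ✓, 4 ✓, 5 ✓.
At position 6 the labels are {low_batt}, so low_batt ∧ gps ∨ ¬low_batt is false there. This is the first violation.

6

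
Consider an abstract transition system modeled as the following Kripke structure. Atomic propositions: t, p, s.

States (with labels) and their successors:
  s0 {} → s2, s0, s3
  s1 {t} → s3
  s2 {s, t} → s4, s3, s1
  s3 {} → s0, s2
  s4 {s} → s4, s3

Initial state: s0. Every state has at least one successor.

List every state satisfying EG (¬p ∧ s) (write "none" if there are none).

{s2, s4}

States satisfying ¬p ∧ s: {s2, s4}.
States satisfying EG (¬p ∧ s): {s2, s4}.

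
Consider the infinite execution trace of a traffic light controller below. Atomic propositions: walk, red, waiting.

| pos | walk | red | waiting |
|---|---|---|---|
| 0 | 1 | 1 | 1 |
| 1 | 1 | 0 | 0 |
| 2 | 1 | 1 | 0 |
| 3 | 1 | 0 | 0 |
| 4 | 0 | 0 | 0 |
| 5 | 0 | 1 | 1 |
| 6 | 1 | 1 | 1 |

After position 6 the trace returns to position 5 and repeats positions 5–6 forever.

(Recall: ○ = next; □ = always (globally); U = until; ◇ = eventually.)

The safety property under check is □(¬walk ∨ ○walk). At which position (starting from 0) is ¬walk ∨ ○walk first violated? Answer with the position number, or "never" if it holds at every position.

Check ¬walk ∨ ○walk at each position in order: 0 ✓, 1 ✓, 2 ✓.
At position 3 the labels are {walk} and the next position 4 has {}, so ¬walk ∨ ○walk is false there. This is the first violation.

3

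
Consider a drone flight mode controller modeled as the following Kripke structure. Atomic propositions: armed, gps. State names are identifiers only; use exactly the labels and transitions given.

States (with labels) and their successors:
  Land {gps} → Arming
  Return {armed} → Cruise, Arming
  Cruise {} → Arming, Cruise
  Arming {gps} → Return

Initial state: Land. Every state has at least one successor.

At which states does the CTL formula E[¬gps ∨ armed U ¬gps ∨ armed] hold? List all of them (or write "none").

{Return, Cruise}

States satisfying ¬gps ∨ armed: {Return, Cruise}.
States satisfying E[¬gps ∨ armed U ¬gps ∨ armed]: {Return, Cruise}.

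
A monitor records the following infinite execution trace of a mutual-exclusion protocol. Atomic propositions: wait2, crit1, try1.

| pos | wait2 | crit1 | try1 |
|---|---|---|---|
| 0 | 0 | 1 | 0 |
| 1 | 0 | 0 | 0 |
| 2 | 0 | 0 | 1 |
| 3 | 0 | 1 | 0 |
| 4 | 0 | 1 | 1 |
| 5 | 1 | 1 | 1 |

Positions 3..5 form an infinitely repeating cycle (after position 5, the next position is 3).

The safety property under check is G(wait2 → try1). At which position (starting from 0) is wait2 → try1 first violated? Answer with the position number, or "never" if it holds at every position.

wait2 → try1 holds at every position 0..5, and those are all the positions the trace ever visits, so the invariant G(wait2 → try1) is never violated.

never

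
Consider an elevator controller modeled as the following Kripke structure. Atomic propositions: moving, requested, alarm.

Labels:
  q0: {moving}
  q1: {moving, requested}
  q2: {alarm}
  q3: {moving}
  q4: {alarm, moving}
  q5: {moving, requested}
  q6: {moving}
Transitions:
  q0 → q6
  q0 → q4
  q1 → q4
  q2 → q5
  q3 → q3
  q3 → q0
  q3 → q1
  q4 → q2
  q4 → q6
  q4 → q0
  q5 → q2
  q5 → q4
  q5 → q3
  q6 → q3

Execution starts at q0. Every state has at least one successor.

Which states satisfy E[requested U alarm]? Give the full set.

States satisfying requested: {q1, q5}.
States satisfying alarm: {q2, q4}.
States satisfying E[requested U alarm]: {q1, q2, q4, q5}.

{q1, q2, q4, q5}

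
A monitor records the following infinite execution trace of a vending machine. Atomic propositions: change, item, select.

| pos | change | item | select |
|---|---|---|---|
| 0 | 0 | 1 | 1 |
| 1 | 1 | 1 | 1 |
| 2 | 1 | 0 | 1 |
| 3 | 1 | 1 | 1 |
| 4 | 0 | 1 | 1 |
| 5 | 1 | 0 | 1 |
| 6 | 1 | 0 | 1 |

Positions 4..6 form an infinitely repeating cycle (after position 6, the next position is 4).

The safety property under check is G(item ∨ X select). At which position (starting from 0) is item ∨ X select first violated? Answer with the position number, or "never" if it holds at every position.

item ∨ X select holds at every position 0..6, and those are all the positions the trace ever visits, so the invariant G(item ∨ X select) is never violated.

never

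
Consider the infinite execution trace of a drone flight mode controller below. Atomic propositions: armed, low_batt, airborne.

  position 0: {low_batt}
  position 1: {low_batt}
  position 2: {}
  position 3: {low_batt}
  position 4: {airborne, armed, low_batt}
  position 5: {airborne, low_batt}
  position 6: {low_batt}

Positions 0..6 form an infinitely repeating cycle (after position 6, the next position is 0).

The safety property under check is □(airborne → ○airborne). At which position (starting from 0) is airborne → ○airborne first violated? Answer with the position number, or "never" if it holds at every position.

Check airborne → ○airborne at each position in order: 0 ✓, 1 ✓, 2 ✓, 3 ✓, 4 ✓.
At position 5 the labels are {airborne, low_batt} and the next position 6 has {low_batt}, so airborne → ○airborne is false there. This is the first violation.

5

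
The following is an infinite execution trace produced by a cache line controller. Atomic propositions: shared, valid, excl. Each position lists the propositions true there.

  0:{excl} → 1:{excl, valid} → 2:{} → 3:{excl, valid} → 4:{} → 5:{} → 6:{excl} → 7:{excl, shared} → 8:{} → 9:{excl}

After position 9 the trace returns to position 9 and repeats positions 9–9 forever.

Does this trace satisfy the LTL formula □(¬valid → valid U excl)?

¬valid → valid U excl must hold at every position from 0 onward. It fails at position 2, so □(¬valid → valid U excl) is false.
Positions where ¬valid holds: 0, 2, 4, 5, 6, 7, 8, 9.
Check valid U excl at each: 0→ok, 2→fails, 4→fails, 5→fails, 6→ok, 7→ok, 8→fails, 9→ok.

Does not hold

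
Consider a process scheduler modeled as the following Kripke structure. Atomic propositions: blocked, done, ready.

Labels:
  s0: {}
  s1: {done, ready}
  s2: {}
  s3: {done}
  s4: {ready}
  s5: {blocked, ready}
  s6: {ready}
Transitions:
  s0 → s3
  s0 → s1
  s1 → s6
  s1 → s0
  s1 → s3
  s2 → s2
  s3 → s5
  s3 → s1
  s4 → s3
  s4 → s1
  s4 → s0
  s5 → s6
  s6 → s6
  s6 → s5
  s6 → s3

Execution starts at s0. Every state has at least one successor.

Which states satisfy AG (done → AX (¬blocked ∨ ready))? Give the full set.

{s0, s1, s2, s3, s4, s5, s6}

States satisfying done → AX (¬blocked ∨ ready): {s0, s1, s2, s3, s4, s5, s6}.
States satisfying AG (done → AX (¬blocked ∨ ready)): {s0, s1, s2, s3, s4, s5, s6}.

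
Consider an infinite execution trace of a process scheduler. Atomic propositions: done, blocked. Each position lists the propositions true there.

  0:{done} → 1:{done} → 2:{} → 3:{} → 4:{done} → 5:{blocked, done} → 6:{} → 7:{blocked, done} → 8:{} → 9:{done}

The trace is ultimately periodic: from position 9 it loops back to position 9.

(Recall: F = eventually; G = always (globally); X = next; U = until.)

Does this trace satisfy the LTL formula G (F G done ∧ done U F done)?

F G done ∧ done U F done holds at every position 0..9, and those are all positions ever visited, so G (F G done ∧ done U F done) holds.

Yes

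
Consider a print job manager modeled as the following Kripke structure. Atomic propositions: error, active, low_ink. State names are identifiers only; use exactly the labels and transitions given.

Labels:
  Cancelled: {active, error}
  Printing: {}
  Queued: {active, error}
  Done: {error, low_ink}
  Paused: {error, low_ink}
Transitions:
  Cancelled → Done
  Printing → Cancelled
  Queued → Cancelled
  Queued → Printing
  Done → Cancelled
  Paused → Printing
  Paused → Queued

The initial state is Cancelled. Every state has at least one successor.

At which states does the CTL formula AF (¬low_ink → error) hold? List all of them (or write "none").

{Cancelled, Printing, Queued, Done, Paused}

States satisfying ¬low_ink → error: {Cancelled, Queued, Done, Paused}.
States satisfying AF (¬low_ink → error): {Cancelled, Printing, Queued, Done, Paused}.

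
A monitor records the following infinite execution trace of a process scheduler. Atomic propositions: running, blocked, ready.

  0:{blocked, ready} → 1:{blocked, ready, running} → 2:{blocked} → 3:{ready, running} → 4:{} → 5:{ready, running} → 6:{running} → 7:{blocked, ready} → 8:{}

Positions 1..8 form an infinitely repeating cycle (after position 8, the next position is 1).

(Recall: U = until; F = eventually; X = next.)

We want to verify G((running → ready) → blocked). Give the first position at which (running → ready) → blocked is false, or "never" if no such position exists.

Check (running → ready) → blocked at each position in order: 0 ✓, 1 ✓, 2 ✓.
At position 3 the labels are {ready, running}, so (running → ready) → blocked is false there. This is the first violation.

3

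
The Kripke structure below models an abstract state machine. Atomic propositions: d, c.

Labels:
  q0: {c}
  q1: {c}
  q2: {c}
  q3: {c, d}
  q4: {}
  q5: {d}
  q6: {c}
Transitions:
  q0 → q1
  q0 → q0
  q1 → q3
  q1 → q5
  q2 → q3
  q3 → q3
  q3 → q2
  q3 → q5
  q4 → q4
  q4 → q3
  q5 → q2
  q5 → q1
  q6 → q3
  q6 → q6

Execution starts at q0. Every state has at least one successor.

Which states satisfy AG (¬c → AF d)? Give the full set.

States satisfying ¬c → AF d: {q0, q1, q2, q3, q5, q6}.
States satisfying AG (¬c → AF d): {q0, q1, q2, q3, q5, q6}.

{q0, q1, q2, q3, q5, q6}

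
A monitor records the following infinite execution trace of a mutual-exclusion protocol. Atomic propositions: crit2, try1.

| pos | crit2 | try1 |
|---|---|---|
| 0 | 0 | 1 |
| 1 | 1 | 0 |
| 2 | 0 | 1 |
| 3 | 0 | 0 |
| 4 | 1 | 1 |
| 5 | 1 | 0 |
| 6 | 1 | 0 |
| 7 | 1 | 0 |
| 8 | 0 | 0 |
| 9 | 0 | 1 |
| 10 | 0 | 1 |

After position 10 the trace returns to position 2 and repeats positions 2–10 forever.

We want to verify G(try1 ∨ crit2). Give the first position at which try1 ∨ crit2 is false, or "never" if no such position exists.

Check try1 ∨ crit2 at each position in order: 0 ✓, 1 ✓, 2 ✓.
At position 3 the labels are {}, so try1 ∨ crit2 is false there. This is the first violation.

3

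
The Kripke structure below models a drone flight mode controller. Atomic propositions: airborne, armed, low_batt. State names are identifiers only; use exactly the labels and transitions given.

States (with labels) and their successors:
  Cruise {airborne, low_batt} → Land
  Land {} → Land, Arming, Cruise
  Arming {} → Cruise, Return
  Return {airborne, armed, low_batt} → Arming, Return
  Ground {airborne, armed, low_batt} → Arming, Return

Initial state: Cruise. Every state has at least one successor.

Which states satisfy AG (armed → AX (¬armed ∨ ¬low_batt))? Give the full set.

none

States satisfying armed → AX (¬armed ∨ ¬low_batt): {Cruise, Land, Arming}.
States satisfying AG (armed → AX (¬armed ∨ ¬low_batt)): ∅.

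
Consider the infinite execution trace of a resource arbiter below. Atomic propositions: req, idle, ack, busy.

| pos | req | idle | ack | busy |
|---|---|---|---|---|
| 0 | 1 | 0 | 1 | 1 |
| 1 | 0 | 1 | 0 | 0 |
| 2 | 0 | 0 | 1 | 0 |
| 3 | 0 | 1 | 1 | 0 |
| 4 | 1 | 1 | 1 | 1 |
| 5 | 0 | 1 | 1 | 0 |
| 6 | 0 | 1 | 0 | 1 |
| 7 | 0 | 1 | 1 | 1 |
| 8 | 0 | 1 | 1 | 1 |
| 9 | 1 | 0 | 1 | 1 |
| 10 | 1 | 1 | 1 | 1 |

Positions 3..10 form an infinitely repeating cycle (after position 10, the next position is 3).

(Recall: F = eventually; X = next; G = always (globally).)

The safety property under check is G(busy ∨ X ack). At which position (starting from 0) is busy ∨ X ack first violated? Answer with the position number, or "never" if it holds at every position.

5

Check busy ∨ X ack at each position in order: 0 ✓, 1 ✓, 2 ✓, 3 ✓, 4 ✓.
At position 5 the labels are {ack, idle} and the next position 6 has {busy, idle}, so busy ∨ X ack is false there. This is the first violation.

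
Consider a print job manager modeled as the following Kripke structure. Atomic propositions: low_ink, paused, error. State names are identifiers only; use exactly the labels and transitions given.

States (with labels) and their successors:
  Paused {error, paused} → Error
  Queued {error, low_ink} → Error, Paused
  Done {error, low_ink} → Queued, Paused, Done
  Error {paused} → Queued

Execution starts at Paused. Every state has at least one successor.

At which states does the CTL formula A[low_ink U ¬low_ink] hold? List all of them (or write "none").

{Paused, Queued, Error}

States satisfying low_ink: {Queued, Done}.
States satisfying ¬low_ink: {Paused, Error}.
States satisfying A[low_ink U ¬low_ink]: {Paused, Queued, Error}.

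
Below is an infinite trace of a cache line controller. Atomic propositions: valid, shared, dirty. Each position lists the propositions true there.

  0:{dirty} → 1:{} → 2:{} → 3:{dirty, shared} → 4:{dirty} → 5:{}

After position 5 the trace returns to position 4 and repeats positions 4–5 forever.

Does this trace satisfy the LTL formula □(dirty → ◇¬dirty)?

dirty → ◇¬dirty holds at every position 0..5, and those are all positions ever visited, so □(dirty → ◇¬dirty) holds.
Positions where dirty holds: 0, 3, 4.
Check ◇¬dirty at each: 0→ok, 3→ok, 4→ok.

Yes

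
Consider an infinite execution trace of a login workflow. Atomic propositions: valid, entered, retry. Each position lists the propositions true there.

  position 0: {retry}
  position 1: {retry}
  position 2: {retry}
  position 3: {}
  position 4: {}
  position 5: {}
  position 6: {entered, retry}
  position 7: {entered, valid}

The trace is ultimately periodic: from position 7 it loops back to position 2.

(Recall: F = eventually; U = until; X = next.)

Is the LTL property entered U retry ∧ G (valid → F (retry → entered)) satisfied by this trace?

Walking from position 0: retry first holds at position 0, and entered holds at every earlier position along the way, so entered U retry holds.
valid → F (retry → entered) holds at every position 0..7, and those are all positions ever visited, so G (valid → F (retry → entered)) holds.
Positions where valid holds: 7.
Check F (retry → entered) at each: 7→ok.
At position 0: entered U retry is true; G (valid → F (retry → entered)) is true; so entered U retry ∧ G (valid → F (retry → entered)) is true.

Yes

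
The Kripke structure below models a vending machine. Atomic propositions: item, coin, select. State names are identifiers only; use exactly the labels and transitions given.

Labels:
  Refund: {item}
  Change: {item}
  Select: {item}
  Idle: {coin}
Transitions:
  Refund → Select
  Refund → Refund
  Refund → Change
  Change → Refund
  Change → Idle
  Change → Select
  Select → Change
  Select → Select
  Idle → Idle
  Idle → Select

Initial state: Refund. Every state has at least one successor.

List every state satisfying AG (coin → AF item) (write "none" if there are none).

none

States satisfying coin → AF item: {Refund, Change, Select}.
States satisfying AG (coin → AF item): ∅.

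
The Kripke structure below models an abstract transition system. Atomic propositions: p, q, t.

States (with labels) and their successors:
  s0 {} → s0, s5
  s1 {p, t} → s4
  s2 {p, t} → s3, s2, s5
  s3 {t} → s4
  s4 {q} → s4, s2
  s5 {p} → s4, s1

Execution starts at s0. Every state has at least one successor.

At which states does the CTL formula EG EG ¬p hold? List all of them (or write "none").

{s0, s3, s4}

States satisfying EG ¬p: {s0, s3, s4}.
States satisfying EG EG ¬p: {s0, s3, s4}.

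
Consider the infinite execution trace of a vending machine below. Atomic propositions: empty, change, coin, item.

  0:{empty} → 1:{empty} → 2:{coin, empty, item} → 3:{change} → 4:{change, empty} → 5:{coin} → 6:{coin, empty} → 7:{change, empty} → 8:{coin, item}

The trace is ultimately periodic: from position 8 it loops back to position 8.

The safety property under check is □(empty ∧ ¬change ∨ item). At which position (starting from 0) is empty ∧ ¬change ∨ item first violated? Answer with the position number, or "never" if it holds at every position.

3

Check empty ∧ ¬change ∨ item at each position in order: 0 ✓, 1 ✓, 2 ✓.
At position 3 the labels are {change}, so empty ∧ ¬change ∨ item is false there. This is the first violation.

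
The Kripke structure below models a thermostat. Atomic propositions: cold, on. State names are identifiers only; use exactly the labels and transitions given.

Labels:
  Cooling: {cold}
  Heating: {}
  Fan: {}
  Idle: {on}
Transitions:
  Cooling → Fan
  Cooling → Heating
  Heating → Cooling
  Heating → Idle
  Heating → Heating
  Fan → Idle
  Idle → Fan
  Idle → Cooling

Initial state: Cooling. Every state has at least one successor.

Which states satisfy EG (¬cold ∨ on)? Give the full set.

{Heating, Fan, Idle}

States satisfying ¬cold ∨ on: {Heating, Fan, Idle}.
States satisfying EG (¬cold ∨ on): {Heating, Fan, Idle}.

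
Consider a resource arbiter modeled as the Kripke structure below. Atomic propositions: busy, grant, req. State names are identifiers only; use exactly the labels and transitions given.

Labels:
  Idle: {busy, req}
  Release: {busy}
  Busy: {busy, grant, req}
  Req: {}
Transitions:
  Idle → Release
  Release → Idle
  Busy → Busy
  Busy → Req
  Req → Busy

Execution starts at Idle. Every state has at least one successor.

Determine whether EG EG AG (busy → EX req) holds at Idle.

States satisfying EG AG (busy → EX req): {Busy, Req}.
States satisfying EG EG AG (busy → EX req): {Busy, Req}.
No suitable path/successor from Idle witnesses the formula.
Idle ∉ Sat(EG EG AG (busy → EX req)).

Does not hold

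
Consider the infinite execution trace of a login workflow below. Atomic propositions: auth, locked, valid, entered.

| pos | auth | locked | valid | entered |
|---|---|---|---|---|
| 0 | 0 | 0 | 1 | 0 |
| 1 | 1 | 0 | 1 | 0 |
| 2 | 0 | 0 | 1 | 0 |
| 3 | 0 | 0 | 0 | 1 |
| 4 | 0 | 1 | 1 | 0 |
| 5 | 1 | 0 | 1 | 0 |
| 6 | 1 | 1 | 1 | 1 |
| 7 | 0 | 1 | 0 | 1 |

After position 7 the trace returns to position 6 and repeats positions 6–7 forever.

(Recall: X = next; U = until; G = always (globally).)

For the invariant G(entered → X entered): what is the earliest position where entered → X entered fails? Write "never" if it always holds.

3

Check entered → X entered at each position in order: 0 ✓, 1 ✓, 2 ✓.
At position 3 the labels are {entered} and the next position 4 has {locked, valid}, so entered → X entered is false there. This is the first violation.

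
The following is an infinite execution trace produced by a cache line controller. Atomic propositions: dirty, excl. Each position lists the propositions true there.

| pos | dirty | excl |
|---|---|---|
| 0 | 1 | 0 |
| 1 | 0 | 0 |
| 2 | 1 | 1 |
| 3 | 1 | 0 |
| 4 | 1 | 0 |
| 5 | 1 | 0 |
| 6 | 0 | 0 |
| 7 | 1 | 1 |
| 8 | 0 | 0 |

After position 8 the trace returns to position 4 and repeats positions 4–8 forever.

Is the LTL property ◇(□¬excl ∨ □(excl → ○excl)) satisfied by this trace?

□¬excl ∨ □(excl → ○excl) is false at every position 0..8, so it never becomes true and ◇(□¬excl ∨ □(excl → ○excl)) fails.

No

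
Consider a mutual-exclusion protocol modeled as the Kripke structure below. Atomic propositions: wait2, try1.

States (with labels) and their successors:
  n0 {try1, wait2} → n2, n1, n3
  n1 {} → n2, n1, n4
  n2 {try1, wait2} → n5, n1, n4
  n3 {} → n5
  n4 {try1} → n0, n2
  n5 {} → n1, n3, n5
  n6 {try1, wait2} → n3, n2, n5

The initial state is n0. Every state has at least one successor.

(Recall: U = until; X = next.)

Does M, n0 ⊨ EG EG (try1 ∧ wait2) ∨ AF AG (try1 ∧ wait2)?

Does not hold

States satisfying EG (try1 ∧ wait2): ∅.
States satisfying EG EG (try1 ∧ wait2): ∅.
States satisfying AG (try1 ∧ wait2): ∅.
States satisfying AF AG (try1 ∧ wait2): ∅.
States satisfying EG EG (try1 ∧ wait2) ∨ AF AG (try1 ∧ wait2): ∅.
n0 ∉ Sat(EG EG (try1 ∧ wait2) ∨ AF AG (try1 ∧ wait2)).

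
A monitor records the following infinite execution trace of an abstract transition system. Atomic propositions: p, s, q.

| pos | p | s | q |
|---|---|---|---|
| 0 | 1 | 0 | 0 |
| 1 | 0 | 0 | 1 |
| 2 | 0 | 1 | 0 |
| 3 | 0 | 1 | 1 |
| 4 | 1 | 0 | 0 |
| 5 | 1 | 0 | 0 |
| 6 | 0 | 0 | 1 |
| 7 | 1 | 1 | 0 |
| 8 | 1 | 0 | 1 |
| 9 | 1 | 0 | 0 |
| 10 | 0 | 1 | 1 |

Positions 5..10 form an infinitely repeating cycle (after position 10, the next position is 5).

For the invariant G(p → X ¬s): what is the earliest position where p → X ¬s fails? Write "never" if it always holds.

9

Check p → X ¬s at each position in order: 0 ✓, 1 ✓, 2 ✓, 3 ✓, 4 ✓, 5 ✓, 6 ✓, 7 ✓, 8 ✓.
At position 9 the labels are {p} and the next position 10 has {q, s}, so p → X ¬s is false there. This is the first violation.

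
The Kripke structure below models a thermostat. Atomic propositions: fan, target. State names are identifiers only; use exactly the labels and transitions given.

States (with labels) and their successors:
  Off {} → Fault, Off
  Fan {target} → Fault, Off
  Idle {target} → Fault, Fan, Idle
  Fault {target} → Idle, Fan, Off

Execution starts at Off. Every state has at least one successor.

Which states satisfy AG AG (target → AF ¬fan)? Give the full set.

States satisfying AG (target → AF ¬fan): {Off, Fan, Idle, Fault}.
States satisfying AG AG (target → AF ¬fan): {Off, Fan, Idle, Fault}.

{Off, Fan, Idle, Fault}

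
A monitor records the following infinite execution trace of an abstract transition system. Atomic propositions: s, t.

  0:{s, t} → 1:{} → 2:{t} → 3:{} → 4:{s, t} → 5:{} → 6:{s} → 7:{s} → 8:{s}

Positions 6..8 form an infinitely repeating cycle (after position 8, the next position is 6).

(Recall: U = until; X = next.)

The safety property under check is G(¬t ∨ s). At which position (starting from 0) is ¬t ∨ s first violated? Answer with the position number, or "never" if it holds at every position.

2

Check ¬t ∨ s at each position in order: 0 ✓, 1 ✓.
At position 2 the labels are {t}, so ¬t ∨ s is false there. This is the first violation.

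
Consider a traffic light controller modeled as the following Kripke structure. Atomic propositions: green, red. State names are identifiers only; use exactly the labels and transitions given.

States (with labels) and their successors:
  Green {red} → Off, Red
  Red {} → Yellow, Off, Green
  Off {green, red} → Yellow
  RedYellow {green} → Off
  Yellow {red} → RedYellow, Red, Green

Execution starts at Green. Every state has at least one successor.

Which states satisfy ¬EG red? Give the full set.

States satisfying red: {Green, Off, Yellow}.
States satisfying EG red: {Green, Off, Yellow}.
States satisfying ¬EG red: {Red, RedYellow}.

{Red, RedYellow}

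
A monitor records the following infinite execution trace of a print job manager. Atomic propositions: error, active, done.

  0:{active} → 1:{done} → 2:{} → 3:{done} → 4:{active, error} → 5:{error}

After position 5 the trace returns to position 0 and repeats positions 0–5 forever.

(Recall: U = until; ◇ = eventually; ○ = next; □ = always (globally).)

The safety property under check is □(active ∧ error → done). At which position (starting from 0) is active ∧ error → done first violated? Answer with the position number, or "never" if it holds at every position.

4

Check active ∧ error → done at each position in order: 0 ✓, 1 ✓, 2 ✓, 3 ✓.
At position 4 the labels are {active, error}, so active ∧ error → done is false there. This is the first violation.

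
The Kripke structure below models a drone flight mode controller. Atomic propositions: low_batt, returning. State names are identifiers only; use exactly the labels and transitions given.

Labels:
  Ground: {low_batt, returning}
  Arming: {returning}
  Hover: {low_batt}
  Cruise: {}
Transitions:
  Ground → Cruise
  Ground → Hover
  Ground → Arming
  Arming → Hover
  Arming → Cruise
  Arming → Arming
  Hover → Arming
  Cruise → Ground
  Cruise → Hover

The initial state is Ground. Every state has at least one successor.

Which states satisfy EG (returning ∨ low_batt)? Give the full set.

States satisfying returning ∨ low_batt: {Ground, Arming, Hover}.
States satisfying EG (returning ∨ low_batt): {Ground, Arming, Hover}.

{Ground, Arming, Hover}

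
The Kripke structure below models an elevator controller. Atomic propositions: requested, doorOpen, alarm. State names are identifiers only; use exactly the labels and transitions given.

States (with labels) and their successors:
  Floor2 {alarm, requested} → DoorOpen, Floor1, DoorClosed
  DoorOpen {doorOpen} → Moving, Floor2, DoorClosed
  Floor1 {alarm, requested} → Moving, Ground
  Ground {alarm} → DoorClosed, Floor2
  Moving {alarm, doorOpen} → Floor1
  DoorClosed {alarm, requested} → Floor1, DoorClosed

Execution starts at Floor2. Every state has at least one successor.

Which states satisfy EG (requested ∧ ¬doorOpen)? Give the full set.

{Floor2, DoorClosed}

States satisfying requested ∧ ¬doorOpen: {Floor2, Floor1, DoorClosed}.
States satisfying EG (requested ∧ ¬doorOpen): {Floor2, DoorClosed}.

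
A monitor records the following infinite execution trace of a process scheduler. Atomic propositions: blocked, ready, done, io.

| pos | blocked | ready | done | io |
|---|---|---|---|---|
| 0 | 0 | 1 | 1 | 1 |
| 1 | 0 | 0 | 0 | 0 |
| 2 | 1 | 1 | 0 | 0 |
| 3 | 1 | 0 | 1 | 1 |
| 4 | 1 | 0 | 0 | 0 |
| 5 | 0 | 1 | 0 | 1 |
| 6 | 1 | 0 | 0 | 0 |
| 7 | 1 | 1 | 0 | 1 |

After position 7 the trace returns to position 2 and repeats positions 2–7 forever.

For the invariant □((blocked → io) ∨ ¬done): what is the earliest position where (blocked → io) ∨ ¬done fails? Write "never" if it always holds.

never

(blocked → io) ∨ ¬done holds at every position 0..7, and those are all the positions the trace ever visits, so the invariant □((blocked → io) ∨ ¬done) is never violated.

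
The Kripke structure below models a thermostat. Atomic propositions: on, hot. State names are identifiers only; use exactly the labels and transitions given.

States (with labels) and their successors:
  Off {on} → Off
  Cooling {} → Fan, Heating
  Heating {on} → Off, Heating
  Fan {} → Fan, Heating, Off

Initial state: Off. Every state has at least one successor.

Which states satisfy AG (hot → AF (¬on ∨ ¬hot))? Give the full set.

States satisfying hot → AF (¬on ∨ ¬hot): {Off, Cooling, Heating, Fan}.
States satisfying AG (hot → AF (¬on ∨ ¬hot)): {Off, Cooling, Heating, Fan}.

{Off, Cooling, Heating, Fan}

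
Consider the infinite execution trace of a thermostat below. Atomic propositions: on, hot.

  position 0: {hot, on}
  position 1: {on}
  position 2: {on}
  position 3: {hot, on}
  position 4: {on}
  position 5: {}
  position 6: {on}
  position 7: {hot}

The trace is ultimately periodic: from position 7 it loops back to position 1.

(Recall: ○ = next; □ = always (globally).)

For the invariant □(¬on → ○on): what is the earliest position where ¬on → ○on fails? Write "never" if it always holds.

¬on → ○on holds at every position 0..7, and those are all the positions the trace ever visits, so the invariant □(¬on → ○on) is never violated.

never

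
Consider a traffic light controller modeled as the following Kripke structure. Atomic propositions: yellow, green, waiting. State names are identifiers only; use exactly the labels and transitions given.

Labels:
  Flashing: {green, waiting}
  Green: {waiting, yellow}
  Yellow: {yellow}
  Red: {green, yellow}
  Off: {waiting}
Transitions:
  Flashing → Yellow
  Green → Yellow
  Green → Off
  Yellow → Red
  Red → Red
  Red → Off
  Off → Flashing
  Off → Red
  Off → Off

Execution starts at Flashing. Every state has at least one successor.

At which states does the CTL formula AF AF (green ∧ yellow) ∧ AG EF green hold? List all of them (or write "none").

{Flashing, Yellow, Red}

States satisfying AF (green ∧ yellow): {Flashing, Yellow, Red}.
States satisfying AF AF (green ∧ yellow): {Flashing, Yellow, Red}.
States satisfying EF green: {Flashing, Green, Yellow, Red, Off}.
States satisfying AG EF green: {Flashing, Green, Yellow, Red, Off}.
States satisfying AF AF (green ∧ yellow) ∧ AG EF green: {Flashing, Yellow, Red}.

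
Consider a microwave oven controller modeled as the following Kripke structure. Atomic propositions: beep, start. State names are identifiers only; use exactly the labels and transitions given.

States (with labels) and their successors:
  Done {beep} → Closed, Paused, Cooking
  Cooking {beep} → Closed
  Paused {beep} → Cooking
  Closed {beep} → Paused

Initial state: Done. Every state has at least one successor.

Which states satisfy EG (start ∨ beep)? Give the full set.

States satisfying start ∨ beep: {Done, Cooking, Paused, Closed}.
States satisfying EG (start ∨ beep): {Done, Cooking, Paused, Closed}.

{Done, Cooking, Paused, Closed}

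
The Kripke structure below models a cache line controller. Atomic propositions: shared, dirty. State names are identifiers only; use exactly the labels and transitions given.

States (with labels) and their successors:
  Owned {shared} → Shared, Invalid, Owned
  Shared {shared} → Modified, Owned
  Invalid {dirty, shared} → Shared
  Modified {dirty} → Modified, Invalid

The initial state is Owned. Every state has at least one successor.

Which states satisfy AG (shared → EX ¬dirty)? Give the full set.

{Owned, Shared, Invalid, Modified}

States satisfying shared → EX ¬dirty: {Owned, Shared, Invalid, Modified}.
States satisfying AG (shared → EX ¬dirty): {Owned, Shared, Invalid, Modified}.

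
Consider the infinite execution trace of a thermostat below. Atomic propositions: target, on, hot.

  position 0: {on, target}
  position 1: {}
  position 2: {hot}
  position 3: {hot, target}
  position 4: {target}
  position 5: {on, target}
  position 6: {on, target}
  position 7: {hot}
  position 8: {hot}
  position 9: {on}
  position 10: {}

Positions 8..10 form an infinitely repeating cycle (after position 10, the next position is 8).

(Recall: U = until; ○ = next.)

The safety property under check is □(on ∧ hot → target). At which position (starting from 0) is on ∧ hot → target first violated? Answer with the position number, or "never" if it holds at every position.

on ∧ hot → target holds at every position 0..10, and those are all the positions the trace ever visits, so the invariant □(on ∧ hot → target) is never violated.

never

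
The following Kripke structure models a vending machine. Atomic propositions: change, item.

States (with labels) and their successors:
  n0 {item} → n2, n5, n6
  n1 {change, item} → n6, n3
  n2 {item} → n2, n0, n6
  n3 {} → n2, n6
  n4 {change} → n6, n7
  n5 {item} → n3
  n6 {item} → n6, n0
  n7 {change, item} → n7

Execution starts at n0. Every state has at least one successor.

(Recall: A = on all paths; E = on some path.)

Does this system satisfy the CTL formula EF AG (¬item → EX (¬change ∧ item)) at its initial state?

Satisfied

States satisfying AG (¬item → EX (¬change ∧ item)): {n0, n1, n2, n3, n4, n5, n6, n7}.
States satisfying EF AG (¬item → EX (¬change ∧ item)): {n0, n1, n2, n3, n4, n5, n6, n7}.
Some path from n0 reaches a state where AG (¬item → EX (¬change ∧ item)) holds.
n0 ∈ Sat(EF AG (¬item → EX (¬change ∧ item))).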